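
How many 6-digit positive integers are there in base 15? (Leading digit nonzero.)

These are the integers in [15^5, 15^6), so the count is 15^6 - 15^5 = 14 x 15^5.

Final answer: 10631250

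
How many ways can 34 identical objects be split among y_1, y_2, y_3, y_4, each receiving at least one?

Substitute y'_i = y_i - 1 (so y'_i >= 0). Then sum y'_i = 34 - 4 = 30.
Stars and bars: C(30+4-1, 4-1) = C(33,3).

Final answer: C(33,3) = 5456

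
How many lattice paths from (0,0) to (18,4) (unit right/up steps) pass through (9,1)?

Paths (0,0)->(9,1): C(10,1) = 10.
Paths (9,1)->(18,4): C(12,3) = 220.
By multiplication principle: 10 x 220.

Final answer: 2200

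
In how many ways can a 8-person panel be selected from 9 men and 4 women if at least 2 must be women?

Sum over valid woman counts:
C(4,2)C(9,6) = 504
C(4,3)C(9,5) = 504
C(4,4)C(9,4) = 126
Total: 504 + 504 + 126.

Final answer: 1134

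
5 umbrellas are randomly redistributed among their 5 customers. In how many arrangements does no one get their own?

D(n) = (n-1)(D(n-1) + D(n-2)), D(0)=1, D(1)=0.
D(2) = 1 x (0 + 1) = 1
D(3) = 2 x (1 + 0) = 2
D(4) = 3 x (2 + 1) = 9
D(5) = 4 x (D(4) + D(3)) = 4 x (9 + 2)

Final answer: D(5) = 44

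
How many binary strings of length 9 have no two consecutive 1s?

Classify by the final bit: ...0 gives a(n-1) strings, ...01 gives a(n-2) strings. Thus a(n) = a(n-1) + a(n-2) with a(1)=2, a(2)=3.
Iterating the recurrence: a(1)=2, a(2)=3, a(3)=5, a(4)=8, a(5)=13, a(6)=21, a(7)=34, a(8)=55, a(9)=89.

Final answer: 89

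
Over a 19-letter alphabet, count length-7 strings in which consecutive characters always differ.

First character: 19 choices. Each subsequent: 18 choices (must differ from the previous one).
Total: 19 x 18^6.

Final answer: 19 x 18^{6} = 646232256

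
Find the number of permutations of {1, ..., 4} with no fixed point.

D(n) = (n-1)(D(n-1) + D(n-2)), D(0)=1, D(1)=0.
D(2) = 1 x (0 + 1) = 1
D(3) = 2 x (1 + 0) = 2
D(4) = 3 x (D(3) + D(2)) = 3 x (2 + 1)

Final answer: D(4) = 9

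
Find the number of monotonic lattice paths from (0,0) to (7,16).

Each path has 7 right steps and 16 up steps in some order (23 steps total).
Choose which 16 of the 23 steps are up: C(23,16).

Final answer: C(23,16) = 245157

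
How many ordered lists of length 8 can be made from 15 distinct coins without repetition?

P(15,8) = 15!/(15-8)! = 15!/7!.

Final answer: P(15,8) = 259459200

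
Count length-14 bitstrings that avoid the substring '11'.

Let a(n) count valid strings. If the last bit is 0 the prefix is any valid string of length n-1; if it is 1 the string must end in 01 with a valid prefix of length n-2. So a(n) = a(n-1) + a(n-2), a(1)=2, a(2)=3.
Building up term by term: a(1)=2, a(2)=3, a(3)=5, a(4)=8, a(5)=13, a(6)=21, a(7)=34, a(8)=55, a(9)=89, a(10)=144, a(11)=233, a(12)=377, a(13)=610, a(14)=987.

Final answer: 987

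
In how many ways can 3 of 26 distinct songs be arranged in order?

P(26,3) = 26!/(26-3)! = 26!/23!.

Final answer: P(26,3) = 15600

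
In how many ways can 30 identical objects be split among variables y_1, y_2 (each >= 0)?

Stars and bars with 30 stars and 1 bars:
C(30+2-1, 2-1) = C(31,1).

Final answer: C(31,1) = 31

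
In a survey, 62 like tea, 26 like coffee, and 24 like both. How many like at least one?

|A union B| = |A| + |B| - |A intersect B| = 62 + 26 - 24.

Final answer: 64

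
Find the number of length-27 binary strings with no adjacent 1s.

Let a(n) count valid strings. If the last bit is 0 the prefix is any valid string of length n-1; if it is 1 the string must end in 01 with a valid prefix of length n-2. So a(n) = a(n-1) + a(n-2), a(1)=2, a(2)=3.
Building up term by term: a(1)=2, a(2)=3, a(3)=5, a(4)=8, a(5)=13, a(6)=21, a(7)=34, a(8)=55, a(9)=89, a(10)=144, a(11)=233, a(12)=377, a(13)=610, a(14)=987, a(15)=1597, a(16)=2584, a(17)=4181, a(18)=6765, a(19)=10946, a(20)=17711, a(21)=28657, a(22)=46368, a(23)=75025, a(24)=121393, a(25)=196418, a(26)=317811, a(27)=514229.

Final answer: 514229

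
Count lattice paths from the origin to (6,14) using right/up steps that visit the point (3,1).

Paths (0,0)->(3,1): C(4,1) = 4.
Paths (3,1)->(6,14): C(16,13) = 560.
By multiplication principle: 4 x 560.

Final answer: 2240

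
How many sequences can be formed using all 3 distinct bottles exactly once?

The number of ways to arrange 3 distinct objects is 3!.

Final answer: 3! = 6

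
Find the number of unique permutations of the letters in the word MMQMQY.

Letters (M:3, Q:2, Y:1). Total letters: 6.
Permutations = 6!/(3! x 2!).

Final answer: 60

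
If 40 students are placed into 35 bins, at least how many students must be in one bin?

By the pigeonhole principle: ceiling(40/35).

Final answer: 2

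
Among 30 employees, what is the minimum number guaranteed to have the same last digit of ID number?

There are 10 possible values for last digit of ID number. With 30 employees and 10 categories, by pigeonhole: ceiling(30/10).

Final answer: 3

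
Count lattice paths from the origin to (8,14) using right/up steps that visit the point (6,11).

Paths (0,0)->(6,11): C(17,11) = 12376.
Paths (6,11)->(8,14): C(5,3) = 10.
By multiplication principle: 12376 x 10.

Final answer: 123760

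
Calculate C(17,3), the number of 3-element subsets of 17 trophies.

C(17,3) = 17!/(3! x (17-3)!).

Final answer: C(17,3) = 680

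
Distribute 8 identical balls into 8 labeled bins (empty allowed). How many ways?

Stars and bars: C(n+k-1, k-1) = C(15,7).

Final answer: C(15,7) = 6435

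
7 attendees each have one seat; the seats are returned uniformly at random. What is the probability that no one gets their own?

Derangements satisfy D(n) = (n-1)(D(n-1) + D(n-2)), starting from D(0)=1, D(1)=0.
Building up: D(2)=1, D(3)=2, D(4)=9, D(5)=44, D(6)=265, D(7)=1854.
Total arrangements: 7! = 5040.
Probability = D(7)/7! = 103/280.

Final answer: D(7)/7! = 1854/5040 = 0.367857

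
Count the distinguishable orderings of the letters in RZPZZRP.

Letters (P:2, R:2, Z:3). Total letters: 7.
Permutations = 7!/(3! x 2! x 2!).

Final answer: 210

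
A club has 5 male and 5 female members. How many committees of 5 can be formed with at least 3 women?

Sum over valid woman counts:
C(5,3)C(5,2) = 100
C(5,4)C(5,1) = 25
C(5,5)C(5,0) = 1
Total: 100 + 25 + 1.

Final answer: 126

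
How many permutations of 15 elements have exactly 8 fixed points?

Choose which 8 elements are fixed: C(15,8) = 6435.
Derange the remaining 7 using D(j) = (j-1)(D(j-1) + D(j-2)), D(0)=1, D(1)=0: D(2)=1, D(3)=2, D(4)=9, D(5)=44, D(6)=265, D(7)=1854.
Total: 6435 x 1854.

Final answer: C(15,8) D(7) = 11930490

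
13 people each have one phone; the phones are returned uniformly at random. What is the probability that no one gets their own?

Derangements satisfy D(n) = (n-1)(D(n-1) + D(n-2)), starting from D(0)=1, D(1)=0.
Building up: D(2)=1, D(3)=2, D(4)=9, D(5)=44, D(6)=265, D(7)=1854, D(8)=14833, D(9)=133496, D(10)=1334961, D(11)=14684570, D(12)=176214841, D(13)=2290792932.
Total arrangements: 13! = 6227020800.
Probability = D(13)/13! = 63633137/172972800.

Final answer: D(13)/13! = 2290792932/6227020800 = 0.367879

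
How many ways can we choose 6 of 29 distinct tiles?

C(29,6) = 29!/(6! x 23!).

Final answer: \binom{29}{6} = 475020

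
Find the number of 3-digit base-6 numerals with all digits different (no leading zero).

The leading digit has 5 choices (anything but zero); the next has 5 (anything but the first), then 4, and so on, one fewer each time.
Total: 5 x 5 x 4.

Final answer: 100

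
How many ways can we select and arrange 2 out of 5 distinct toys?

P(5,2) = 5!/(5-2)! = 5!/3!.

Final answer: P(5,2) = 20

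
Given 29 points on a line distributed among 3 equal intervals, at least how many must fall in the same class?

By pigeonhole with 29 objects and 3 categories: ceiling(29/3).

Final answer: 10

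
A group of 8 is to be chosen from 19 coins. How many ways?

C(19,8) = 19!/(8! x 11!).

Final answer: \binom{19}{8} = 75582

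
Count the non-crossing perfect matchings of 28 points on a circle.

This is a standard Catalan-number count: the answer is C_n. Here n = 28/2 = 14.
C_n = C(2n,n) - C(2n,n+1), so C_{14} = C(28,14) - C(28,15) = 40116600 - 37442160.

Final answer: C_{14} = 2674440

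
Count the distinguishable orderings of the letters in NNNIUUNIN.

Letters (I:2, N:5, U:2). Total letters: 9.
Permutations = 9!/(5! x 2! x 2!).

Final answer: 756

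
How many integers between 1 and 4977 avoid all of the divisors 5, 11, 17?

|div by 5|=995, |div by 11|=452, |div by 17|=292.
|div by 5&11|=90, |div by 5&17|=58, |div by 11&17|=26, |div by all|=5.
By inclusion-exclusion, divisible by at least one: 995+452+292-90-58-26+5 = 1570.
Not divisible by any: 4977 - 1570.

Final answer: 3407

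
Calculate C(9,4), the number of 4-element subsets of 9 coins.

C(9,4) = 9!/(4! x 5!).

Final answer: \binom{9}{4} = 126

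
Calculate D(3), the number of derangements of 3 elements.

Derangements satisfy D(n) = (n-1)(D(n-1) + D(n-2)), starting from D(0)=1, D(1)=0.
D(2) = 1 x (0 + 1) = 1
D(3) = 2 x (D(2) + D(1)) = 2 x (1 + 0)

Final answer: D(3) = 2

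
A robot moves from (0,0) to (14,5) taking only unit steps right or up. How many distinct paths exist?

Each path has 14 right steps and 5 up steps in some order (19 steps total).
Choose which 5 of the 19 steps are up: C(19,5).

Final answer: C(19,5) = 11628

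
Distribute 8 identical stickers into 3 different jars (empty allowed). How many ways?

Stars and bars: C(n+k-1, k-1) = C(10,2).

Final answer: C(10,2) = 45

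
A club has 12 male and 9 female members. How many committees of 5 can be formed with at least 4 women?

Sum over valid woman counts:
C(9,4)C(12,1) = 1512
C(9,5)C(12,0) = 126
Total: 1512 + 126.

Final answer: 1638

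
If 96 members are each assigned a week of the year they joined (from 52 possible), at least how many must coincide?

There are 52 possible values for week of the year they joined. With 96 members and 52 categories, by pigeonhole: ceiling(96/52).

Final answer: 2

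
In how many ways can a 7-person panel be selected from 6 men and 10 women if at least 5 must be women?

Sum over valid woman counts:
C(10,5)C(6,2) = 3780
C(10,6)C(6,1) = 1260
C(10,7)C(6,0) = 120
Total: 3780 + 1260 + 120.

Final answer: 5160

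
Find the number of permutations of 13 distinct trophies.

The number of ways to arrange 13 distinct objects is 13!.

Final answer: 13! = 6227020800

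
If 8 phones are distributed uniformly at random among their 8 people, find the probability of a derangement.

D(n) = (n-1)(D(n-1) + D(n-2)), D(0)=1, D(1)=0.
Building up: D(2)=1, D(3)=2, D(4)=9, D(5)=44, D(6)=265, D(7)=1854, D(8)=14833.
Total arrangements: 8! = 40320.
Probability = D(8)/8! = 2119/5760.

Final answer: D(8)/8! = 14833/40320 = 0.367882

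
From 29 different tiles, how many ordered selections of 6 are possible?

P(29,6) = 29!/(29-6)! = 29!/23!.

Final answer: P(29,6) = 342014400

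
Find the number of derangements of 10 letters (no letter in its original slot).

Derangements satisfy D(n) = (n-1)(D(n-1) + D(n-2)), starting from D(0)=1, D(1)=0.
D(2) = 1 x (0 + 1) = 1
D(3) = 2 x (1 + 0) = 2
D(4) = 3 x (2 + 1) = 9
D(5) = 4 x (9 + 2) = 44
D(6) = 5 x (44 + 9) = 265
D(7) = 6 x (265 + 44) = 1854
D(8) = 7 x (1854 + 265) = 14833
D(9) = 8 x (14833 + 1854) = 133496
D(10) = 9 x (D(9) + D(8)) = 9 x (133496 + 14833)

Final answer: D(10) = 1334961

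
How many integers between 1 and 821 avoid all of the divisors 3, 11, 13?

|div by 3|=273, |div by 11|=74, |div by 13|=63.
|div by 3&11|=24, |div by 3&13|=21, |div by 11&13|=5, |div by all|=1.
By inclusion-exclusion, divisible by at least one: 273+74+63-24-21-5+1 = 361.
Not divisible by any: 821 - 361.

Final answer: 460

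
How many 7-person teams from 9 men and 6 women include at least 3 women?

Sum over valid woman counts:
C(6,3)C(9,4) = 2520
C(6,4)C(9,3) = 1260
C(6,5)C(9,2) = 216
C(6,6)C(9,1) = 9
Total: 2520 + 1260 + 216 + 9.

Final answer: 4005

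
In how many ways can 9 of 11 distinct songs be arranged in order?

P(11,9) = 11!/(11-9)! = 11!/2!.

Final answer: P(11,9) = 19958400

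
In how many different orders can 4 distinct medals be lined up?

The number of ways to arrange 4 distinct objects is 4!.

Final answer: 4! = 24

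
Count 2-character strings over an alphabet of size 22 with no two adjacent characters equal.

First character: 22 choices. Each subsequent: 21 choices (must differ from the previous one).
Total: 22 x 21^1.

Final answer: 22 x 21^{1} = 462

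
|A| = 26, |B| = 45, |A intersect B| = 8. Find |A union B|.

|A union B| = |A| + |B| - |A intersect B| = 26 + 45 - 8.

Final answer: 63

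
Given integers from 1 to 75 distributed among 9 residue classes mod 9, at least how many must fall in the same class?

By pigeonhole with 75 objects and 9 categories: ceiling(75/9).

Final answer: 9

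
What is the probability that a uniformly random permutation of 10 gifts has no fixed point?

Use the recurrence D(n) = (n-1)(D(n-1) + D(n-2)) with D(0)=1, D(1)=0.
Building up: D(2)=1, D(3)=2, D(4)=9, D(5)=44, D(6)=265, D(7)=1854, D(8)=14833, D(9)=133496, D(10)=1334961.
Total arrangements: 10! = 3628800.
Probability = D(10)/10! = 16481/44800.

Final answer: D(10)/10! = 1334961/3628800 = 0.367879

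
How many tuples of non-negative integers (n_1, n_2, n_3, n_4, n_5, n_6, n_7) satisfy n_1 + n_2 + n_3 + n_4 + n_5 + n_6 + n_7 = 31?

Stars and bars with 31 stars and 6 bars:
C(31+7-1, 7-1) = C(37,6).

Final answer: C(37,6) = 2324784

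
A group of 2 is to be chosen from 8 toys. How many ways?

C(8,2) = 8!/(2! x (8-2)!).

Final answer: C(8,2) = 28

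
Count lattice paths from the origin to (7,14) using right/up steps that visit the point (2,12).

Paths (0,0)->(2,12): C(14,12) = 91.
Paths (2,12)->(7,14): C(7,2) = 21.
By multiplication principle: 91 x 21.

Final answer: 1911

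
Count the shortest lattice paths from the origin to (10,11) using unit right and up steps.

Each path has 10 right steps and 11 up steps in some order (21 steps total).
Choose which 11 of the 21 steps are up: C(21,11).

Final answer: C(21,11) = 352716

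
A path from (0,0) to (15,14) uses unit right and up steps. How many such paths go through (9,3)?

Paths (0,0)->(9,3): C(12,3) = 220.
Paths (9,3)->(15,14): C(17,11) = 12376.
By multiplication principle: 220 x 12376.

Final answer: 2722720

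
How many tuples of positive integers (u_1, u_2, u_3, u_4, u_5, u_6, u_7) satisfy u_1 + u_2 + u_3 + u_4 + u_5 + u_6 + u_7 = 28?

Substitute u'_i = u_i - 1 (so u'_i >= 0). Then sum u'_i = 28 - 7 = 21.
Stars and bars: C(21+7-1, 7-1) = C(27,6).

Final answer: C(27,6) = 296010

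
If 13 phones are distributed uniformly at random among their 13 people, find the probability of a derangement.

D(n) = (n-1)(D(n-1) + D(n-2)), D(0)=1, D(1)=0.
Building up: D(2)=1, D(3)=2, D(4)=9, D(5)=44, D(6)=265, D(7)=1854, D(8)=14833, D(9)=133496, D(10)=1334961, D(11)=14684570, D(12)=176214841, D(13)=2290792932.
Total arrangements: 13! = 6227020800.
Probability = D(13)/13! = 63633137/172972800.

Final answer: D(13)/13! = 2290792932/6227020800 = 0.367879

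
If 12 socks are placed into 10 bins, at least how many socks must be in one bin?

By the pigeonhole principle: ceiling(12/10).

Final answer: 2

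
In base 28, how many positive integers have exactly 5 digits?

These are the integers in [28^4, 28^5), so the count is 28^5 - 28^4 = 27 x 28^4.

Final answer: 16595712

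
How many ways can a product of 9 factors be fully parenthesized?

This is a standard Catalan-number count: the answer is C_n. Here n = 9 - 1 = 8.
C_n = C(2n,n)/(n+1), so C_{8} = C(16,8)/9 = 12870/9.

Final answer: C_{8} = 1430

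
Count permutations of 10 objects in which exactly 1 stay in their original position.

Choose which 1 elements are fixed: C(10,1) = 10.
Derange the remaining 9 using D(j) = (j-1)(D(j-1) + D(j-2)), D(0)=1, D(1)=0: D(2)=1, D(3)=2, D(4)=9, D(5)=44, D(6)=265, D(7)=1854, D(8)=14833, D(9)=133496.
Total: 10 x 133496.

Final answer: C(10,1) D(9) = 1334960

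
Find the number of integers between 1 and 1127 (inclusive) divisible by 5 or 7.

Multiples of 5: 225. Multiples of 7: 161. Of both (lcm=35): 32.
By inclusion-exclusion: 225 + 161 - 32.

Final answer: 354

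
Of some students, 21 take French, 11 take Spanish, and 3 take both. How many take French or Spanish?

|A union B| = |A| + |B| - |A intersect B| = 21 + 11 - 3.

Final answer: 29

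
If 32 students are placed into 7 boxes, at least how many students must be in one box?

By the pigeonhole principle: ceiling(32/7).

Final answer: 5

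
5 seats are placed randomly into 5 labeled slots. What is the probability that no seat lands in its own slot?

D(n) = (n-1)(D(n-1) + D(n-2)), D(0)=1, D(1)=0.
Building up: D(2)=1, D(3)=2, D(4)=9, D(5)=44.
Total arrangements: 5! = 120.
Probability = D(5)/5! = 11/30.

Final answer: D(5)/5! = 44/120 = 0.366667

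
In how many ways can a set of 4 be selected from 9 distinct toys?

C(9,4) = 9!/(4! x 5!).

Final answer: \binom{9}{4} = 126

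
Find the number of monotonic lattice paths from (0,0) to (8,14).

Each path has 8 right steps and 14 up steps in some order (22 steps total).
Choose which 14 of the 22 steps are up: C(22,14).

Final answer: C(22,14) = 319770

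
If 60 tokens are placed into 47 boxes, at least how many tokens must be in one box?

By the pigeonhole principle: ceiling(60/47).

Final answer: 2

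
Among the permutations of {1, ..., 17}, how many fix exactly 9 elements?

Choose which 9 elements are fixed: C(17,9) = 24310.
Derange the remaining 8 using D(j) = (j-1)(D(j-1) + D(j-2)), D(0)=1, D(1)=0: D(2)=1, D(3)=2, D(4)=9, D(5)=44, D(6)=265, D(7)=1854, D(8)=14833.
Total: 24310 x 14833.

Final answer: C(17,9) D(8) = 360590230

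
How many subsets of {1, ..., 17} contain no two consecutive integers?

Condition on whether n belongs to the subset: if not, any valid subset of {1, ..., n-1} works (a(n-1)); if so, n-1 is excluded and the rest is a valid subset of {1, ..., n-2} (a(n-2)). Hence a(n) = a(n-1) + a(n-2), a(1)=2, a(2)=3.
Computing successive values: a(1)=2, a(2)=3, a(3)=5, a(4)=8, a(5)=13, a(6)=21, a(7)=34, a(8)=55, a(9)=89, a(10)=144, a(11)=233, a(12)=377, a(13)=610, a(14)=987, a(15)=1597, a(16)=2584, a(17)=4181.

Final answer: 4181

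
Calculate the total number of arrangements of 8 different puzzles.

The number of ways to arrange 8 distinct objects is 8!.

Final answer: 8! = 40320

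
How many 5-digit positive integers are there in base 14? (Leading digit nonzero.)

These are the integers in [14^4, 14^5), so the count is 14^5 - 14^4 = 13 x 14^4.

Final answer: 499408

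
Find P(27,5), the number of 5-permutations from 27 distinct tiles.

P(27,5) = 27!/(27-5)! = 27!/22!.

Final answer: P(27,5) = 9687600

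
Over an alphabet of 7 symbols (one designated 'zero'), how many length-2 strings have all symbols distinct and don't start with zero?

The leading digit has 6 choices (anything but zero); the next has 6 (anything but the first), then 5, and so on, one fewer each time.
Total: 6 x 6.

Final answer: 36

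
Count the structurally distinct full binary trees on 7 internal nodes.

This is a standard Catalan-number count: the answer is C_n. Here n = 7.
C_n = C(2n,n)/(n+1), so C_{7} = C(14,7)/8 = 3432/8.

Final answer: C_{7} = 429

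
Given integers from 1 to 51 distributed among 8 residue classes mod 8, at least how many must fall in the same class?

By pigeonhole with 51 objects and 8 categories: ceiling(51/8).

Final answer: 7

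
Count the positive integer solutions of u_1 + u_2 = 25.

Substitute u'_i = u_i - 1 (so u'_i >= 0). Then sum u'_i = 25 - 2 = 23.
Stars and bars: C(23+2-1, 2-1) = C(24,1).

Final answer: C(24,1) = 24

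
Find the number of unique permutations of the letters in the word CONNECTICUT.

Letters (C:3, E:1, I:1, N:2, O:1, T:2, U:1). Total letters: 11.
Permutations = 11!/(3! x 2! x 2!).

Final answer: 1663200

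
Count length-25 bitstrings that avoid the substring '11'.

Let a(n) count valid strings. If the last bit is 0 the prefix is any valid string of length n-1; if it is 1 the string must end in 01 with a valid prefix of length n-2. So a(n) = a(n-1) + a(n-2), a(1)=2, a(2)=3.
Computing successive values: a(1)=2, a(2)=3, a(3)=5, a(4)=8, a(5)=13, a(6)=21, a(7)=34, a(8)=55, a(9)=89, a(10)=144, a(11)=233, a(12)=377, a(13)=610, a(14)=987, a(15)=1597, a(16)=2584, a(17)=4181, a(18)=6765, a(19)=10946, a(20)=17711, a(21)=28657, a(22)=46368, a(23)=75025, a(24)=121393, a(25)=196418.

Final answer: 196418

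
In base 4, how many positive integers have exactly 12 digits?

These are the integers in [4^11, 4^12), so the count is 4^12 - 4^11 = 3 x 4^11.

Final answer: 12582912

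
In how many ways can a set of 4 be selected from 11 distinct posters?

C(11,4) = 11!/(4! x (11-4)!).

Final answer: C(11,4) = 330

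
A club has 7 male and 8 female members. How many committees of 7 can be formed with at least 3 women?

Sum over valid woman counts:
C(8,3)C(7,4) = 1960
C(8,4)C(7,3) = 2450
C(8,5)C(7,2) = 1176
C(8,6)C(7,1) = 196
C(8,7)C(7,0) = 8
Total: 1960 + 2450 + 1176 + 196 + 8.

Final answer: 5790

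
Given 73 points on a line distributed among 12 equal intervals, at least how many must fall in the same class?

By pigeonhole with 73 objects and 12 categories: ceiling(73/12).

Final answer: 7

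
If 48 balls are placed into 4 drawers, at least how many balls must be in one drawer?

By the pigeonhole principle: ceiling(48/4).

Final answer: 12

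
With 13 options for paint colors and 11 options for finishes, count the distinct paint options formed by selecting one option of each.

By the multiplication principle: 13 x 11.

Final answer: 143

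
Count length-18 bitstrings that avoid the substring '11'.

A valid string ends in 0 (append to any length-(n-1) valid string) or in 01 (append to any length-(n-2) valid string), so a(n) = a(n-1) + a(n-2) with a(1)=2, a(2)=3.
Building up term by term: a(1)=2, a(2)=3, a(3)=5, a(4)=8, a(5)=13, a(6)=21, a(7)=34, a(8)=55, a(9)=89, a(10)=144, a(11)=233, a(12)=377, a(13)=610, a(14)=987, a(15)=1597, a(16)=2584, a(17)=4181, a(18)=6765.

Final answer: 6765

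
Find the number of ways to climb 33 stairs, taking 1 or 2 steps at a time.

Let f(n) be the number of climbs. Removing the last move (1 or 2 steps) gives f(n) = f(n-1) + f(n-2); base cases f(1)=1, f(2)=2.
Iterating the recurrence: f(1)=1, f(2)=2, f(3)=3, f(4)=5, f(5)=8, f(6)=13, f(7)=21, f(8)=34, f(9)=55, f(10)=89, f(11)=144, f(12)=233, f(13)=377, f(14)=610, f(15)=987, f(16)=1597, f(17)=2584, f(18)=4181, f(19)=6765, f(20)=10946, f(21)=17711, f(22)=28657, f(23)=46368, f(24)=75025, f(25)=121393, f(26)=196418, f(27)=317811, f(28)=514229, f(29)=832040, f(30)=1346269, f(31)=2178309, f(32)=3524578, f(33)=5702887.

Final answer: 5702887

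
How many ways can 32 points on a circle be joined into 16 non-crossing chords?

The structures are counted by the Catalan number C_n. Here n = 32/2 = 16.
C_n = C(2n,n) - C(2n,n+1), so C_{16} = C(32,16) - C(32,17) = 601080390 - 565722720.

Final answer: C_{16} = 35357670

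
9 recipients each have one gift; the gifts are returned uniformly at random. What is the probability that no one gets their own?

D(n) = (n-1)(D(n-1) + D(n-2)), D(0)=1, D(1)=0.
Building up: D(2)=1, D(3)=2, D(4)=9, D(5)=44, D(6)=265, D(7)=1854, D(8)=14833, D(9)=133496.
Total arrangements: 9! = 362880.
Probability = D(9)/9! = 16687/45360.

Final answer: D(9)/9! = 133496/362880 = 0.367879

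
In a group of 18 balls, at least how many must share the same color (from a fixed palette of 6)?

There are 6 possible values for color (from a fixed palette of 6). With 18 balls and 6 categories, by pigeonhole: ceiling(18/6).

Final answer: 3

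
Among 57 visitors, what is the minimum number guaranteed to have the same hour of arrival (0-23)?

There are 24 possible values for hour of arrival (0-23). With 57 visitors and 24 categories, by pigeonhole: ceiling(57/24).

Final answer: 3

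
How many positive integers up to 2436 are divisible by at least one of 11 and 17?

Multiples of 11: 221. Multiples of 17: 143. Of both (lcm=187): 13.
By inclusion-exclusion: 221 + 143 - 13.

Final answer: 351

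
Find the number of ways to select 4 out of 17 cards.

C(17,4) = 17!/(4! x (17-4)!).

Final answer: C(17,4) = 2380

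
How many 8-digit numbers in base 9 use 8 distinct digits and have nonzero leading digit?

First digit: 8 (nonzero). Second: 8 (not first). Third: 7, etc.
Total: 8 x 8 x 7 x 6 x 5 x 4 x 3 x 2.

Final answer: 322560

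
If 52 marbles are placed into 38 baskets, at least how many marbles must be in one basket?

By the pigeonhole principle: ceiling(52/38).

Final answer: 2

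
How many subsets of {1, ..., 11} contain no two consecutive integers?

Let a(n) count such subsets of {1, ..., n}. Either n is excluded (a(n-1) ways) or n is included, forcing n-1 out (a(n-2) ways), so a(n) = a(n-1) + a(n-2) with a(1)=2, a(2)=3.
Building up term by term: a(1)=2, a(2)=3, a(3)=5, a(4)=8, a(5)=13, a(6)=21, a(7)=34, a(8)=55, a(9)=89, a(10)=144, a(11)=233.

Final answer: 233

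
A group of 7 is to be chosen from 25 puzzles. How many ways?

C(25,7) = 25!/(7! x (25-7)!).

Final answer: C(25,7) = 480700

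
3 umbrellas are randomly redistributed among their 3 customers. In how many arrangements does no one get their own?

Derangements satisfy D(n) = (n-1)(D(n-1) + D(n-2)), starting from D(0)=1, D(1)=0.
D(2) = 1 x (0 + 1) = 1
D(3) = 2 x (D(2) + D(1)) = 2 x (1 + 0)

Final answer: D(3) = 2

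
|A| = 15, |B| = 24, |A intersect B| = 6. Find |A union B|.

|A union B| = |A| + |B| - |A intersect B| = 15 + 24 - 6.

Final answer: 33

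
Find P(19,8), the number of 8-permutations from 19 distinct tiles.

P(19,8) = 19!/(19-8)! = 19!/11!.

Final answer: P(19,8) = 3047466240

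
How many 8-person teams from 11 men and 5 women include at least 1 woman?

Sum over valid woman counts:
C(5,1)C(11,7) = 1650
C(5,2)C(11,6) = 4620
C(5,3)C(11,5) = 4620
C(5,4)C(11,4) = 1650
C(5,5)C(11,3) = 165
Total: 1650 + 4620 + 4620 + 1650 + 165.

Final answer: 12705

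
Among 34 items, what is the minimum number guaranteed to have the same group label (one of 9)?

There are 9 possible values for group label (one of 9). With 34 items and 9 categories, by pigeonhole: ceiling(34/9).

Final answer: 4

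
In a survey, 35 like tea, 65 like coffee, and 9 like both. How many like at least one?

|A union B| = |A| + |B| - |A intersect B| = 35 + 65 - 9.

Final answer: 91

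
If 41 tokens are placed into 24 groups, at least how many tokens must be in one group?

By the pigeonhole principle: ceiling(41/24).

Final answer: 2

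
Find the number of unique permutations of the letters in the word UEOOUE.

Letters (E:2, O:2, U:2). Total letters: 6.
Permutations = 6!/(2! x 2! x 2!).

Final answer: 90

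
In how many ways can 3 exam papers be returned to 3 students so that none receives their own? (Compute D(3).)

Use the recurrence D(n) = (n-1)(D(n-1) + D(n-2)) with D(0)=1, D(1)=0.
D(2) = 1 x (0 + 1) = 1
D(3) = 2 x (D(2) + D(1)) = 2 x (1 + 0)

Final answer: D(3) = 2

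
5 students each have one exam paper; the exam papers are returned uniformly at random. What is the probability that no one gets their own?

Use the recurrence D(n) = (n-1)(D(n-1) + D(n-2)) with D(0)=1, D(1)=0.
Building up: D(2)=1, D(3)=2, D(4)=9, D(5)=44.
Total arrangements: 5! = 120.
Probability = D(5)/5! = 11/30.

Final answer: D(5)/5! = 44/120 = 0.366667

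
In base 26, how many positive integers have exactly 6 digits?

These are the integers in [26^5, 26^6), so the count is 26^6 - 26^5 = 25 x 26^5.

Final answer: 297034400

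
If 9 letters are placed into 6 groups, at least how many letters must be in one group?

By the pigeonhole principle: ceiling(9/6).

Final answer: 2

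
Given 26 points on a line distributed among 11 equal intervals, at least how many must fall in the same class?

By pigeonhole with 26 objects and 11 categories: ceiling(26/11).

Final answer: 3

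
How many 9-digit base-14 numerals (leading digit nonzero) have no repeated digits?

The leading digit has 13 choices (anything but zero); the next has 13 (anything but the first), then 12, and so on, one fewer each time.
Total: 13 x 13 x 12 x 11 x 10 x 9 x 8 x 7 x 6.

Final answer: 674593920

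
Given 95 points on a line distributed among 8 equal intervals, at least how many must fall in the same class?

By pigeonhole with 95 objects and 8 categories: ceiling(95/8).

Final answer: 12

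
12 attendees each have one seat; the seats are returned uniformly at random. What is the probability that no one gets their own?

Derangements satisfy D(n) = (n-1)(D(n-1) + D(n-2)), starting from D(0)=1, D(1)=0.
Building up: D(2)=1, D(3)=2, D(4)=9, D(5)=44, D(6)=265, D(7)=1854, D(8)=14833, D(9)=133496, D(10)=1334961, D(11)=14684570, D(12)=176214841.
Total arrangements: 12! = 479001600.
Probability = D(12)/12! = 16019531/43545600.

Final answer: D(12)/12! = 176214841/479001600 = 0.367879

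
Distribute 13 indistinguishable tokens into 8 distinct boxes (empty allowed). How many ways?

Stars and bars: C(n+k-1, k-1) = C(20,7).

Final answer: C(20,7) = 77520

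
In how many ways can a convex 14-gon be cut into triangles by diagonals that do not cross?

The structures are counted by the Catalan number C_n. Here n = 14 - 2 = 12.
Using C_0 = 1 and C_(k+1) = C_k x 2(2k+1)/(k+2), build up term by term: C_1=1, C_2=2, C_3=5, C_4=14, C_5=42, C_6=132, C_7=429, C_8=1430, C_9=4862, C_10=16796, C_11=58786, C_12=208012.

Final answer: C_{12} = 208012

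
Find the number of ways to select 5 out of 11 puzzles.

C(11,5) = 11!/(5! x (11-5)!).

Final answer: C(11,5) = 462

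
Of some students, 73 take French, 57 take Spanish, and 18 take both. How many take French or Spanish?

|A union B| = |A| + |B| - |A intersect B| = 73 + 57 - 18.

Final answer: 112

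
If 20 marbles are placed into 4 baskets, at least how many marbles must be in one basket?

By the pigeonhole principle: ceiling(20/4).

Final answer: 5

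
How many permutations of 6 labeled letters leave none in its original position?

Use the recurrence D(n) = (n-1)(D(n-1) + D(n-2)) with D(0)=1, D(1)=0.
D(2) = 1 x (0 + 1) = 1
D(3) = 2 x (1 + 0) = 2
D(4) = 3 x (2 + 1) = 9
D(5) = 4 x (9 + 2) = 44
D(6) = 5 x (D(5) + D(4)) = 5 x (44 + 9)

Final answer: D(6) = 265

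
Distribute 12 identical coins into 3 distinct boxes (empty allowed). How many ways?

Stars and bars: C(n+k-1, k-1) = C(14,2).

Final answer: C(14,2) = 91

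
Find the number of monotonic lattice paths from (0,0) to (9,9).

Each path has 9 right steps and 9 up steps in some order (18 steps total).
Choose which 9 of the 18 steps are up: C(18,9).

Final answer: C(18,9) = 48620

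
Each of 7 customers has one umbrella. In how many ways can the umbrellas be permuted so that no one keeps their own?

Derangements satisfy D(n) = (n-1)(D(n-1) + D(n-2)), starting from D(0)=1, D(1)=0.
D(2) = 1 x (0 + 1) = 1
D(3) = 2 x (1 + 0) = 2
D(4) = 3 x (2 + 1) = 9
D(5) = 4 x (9 + 2) = 44
D(6) = 5 x (44 + 9) = 265
D(7) = 6 x (D(6) + D(5)) = 6 x (265 + 44)

Final answer: D(7) = 1854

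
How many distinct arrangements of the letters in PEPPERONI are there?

Letters (E:2, I:1, N:1, O:1, P:3, R:1). Total letters: 9.
Permutations = 9!/(3! x 2!).

Final answer: 30240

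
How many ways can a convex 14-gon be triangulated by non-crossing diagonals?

This is a standard Catalan-number count: the answer is C_n. Here n = 14 - 2 = 12.
C_n = (2n)!/(n!(n+1)!), so C_{12} = 24!/(12! x 13!) = C(24,12)/13 = 2704156/13.

Final answer: C_{12} = 208012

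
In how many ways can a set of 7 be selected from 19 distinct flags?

C(19,7) = 19!/(7! x 12!).

Final answer: \binom{19}{7} = 50388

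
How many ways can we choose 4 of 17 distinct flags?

C(17,4) = 17!/(4! x 13!).

Final answer: \binom{17}{4} = 2380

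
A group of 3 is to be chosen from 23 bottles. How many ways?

C(23,3) = 23!/(3! x (23-3)!).

Final answer: C(23,3) = 1771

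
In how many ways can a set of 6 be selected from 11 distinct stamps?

C(11,6) = 11!/(6! x 5!).

Final answer: \binom{11}{6} = 462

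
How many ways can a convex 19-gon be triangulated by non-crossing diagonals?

The structures are counted by the Catalan number C_n. Here n = 19 - 2 = 17.
Using C_0 = 1 and C_(k+1) = C_k x 2(2k+1)/(k+2), build up term by term: C_1=1, C_2=2, C_3=5, C_4=14, C_5=42, C_6=132, C_7=429, C_8=1430, C_9=4862, C_10=16796, C_11=58786, C_12=208012, C_13=742900, C_14=2674440, C_15=9694845, C_16=35357670, C_17=129644790.

Final answer: C_{17} = 129644790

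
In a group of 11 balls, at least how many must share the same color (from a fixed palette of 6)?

There are 6 possible values for color (from a fixed palette of 6). With 11 balls and 6 categories, by pigeonhole: ceiling(11/6).

Final answer: 2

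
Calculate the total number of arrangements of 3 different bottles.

The number of ways to arrange 3 distinct objects is 3!.

Final answer: 3! = 6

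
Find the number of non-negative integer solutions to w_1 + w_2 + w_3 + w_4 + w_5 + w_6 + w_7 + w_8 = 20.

Stars and bars with 20 stars and 7 bars:
C(20+8-1, 8-1) = C(27,7).

Final answer: C(27,7) = 888030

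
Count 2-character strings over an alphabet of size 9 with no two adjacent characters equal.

Let g(n) count such strings. g(1) = 9, and each valid string of length n-1 extends in 8 ways (any symbol but the last), so g(n) = 8 g(n-1).
Total: g(2) = 9 x 8^1.

Final answer: 9 x 8^{1} = 72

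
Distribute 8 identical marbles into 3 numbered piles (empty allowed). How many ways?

Stars and bars: C(n+k-1, k-1) = C(10,2).

Final answer: C(10,2) = 45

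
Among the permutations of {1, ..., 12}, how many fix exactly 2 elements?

Choose which 2 elements are fixed: C(12,2) = 66.
Derange the remaining 10 using D(j) = (j-1)(D(j-1) + D(j-2)), D(0)=1, D(1)=0: D(2)=1, D(3)=2, D(4)=9, D(5)=44, D(6)=265, D(7)=1854, D(8)=14833, D(9)=133496, D(10)=1334961.
Total: 66 x 1334961.

Final answer: C(12,2) D(10) = 88107426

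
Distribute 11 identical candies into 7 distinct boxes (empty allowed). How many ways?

Stars and bars: C(n+k-1, k-1) = C(17,6).

Final answer: C(17,6) = 12376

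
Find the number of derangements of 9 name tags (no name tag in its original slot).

D(n) = (n-1)(D(n-1) + D(n-2)), D(0)=1, D(1)=0.
D(2) = 1 x (0 + 1) = 1
D(3) = 2 x (1 + 0) = 2
D(4) = 3 x (2 + 1) = 9
D(5) = 4 x (9 + 2) = 44
D(6) = 5 x (44 + 9) = 265
D(7) = 6 x (265 + 44) = 1854
D(8) = 7 x (1854 + 265) = 14833
D(9) = 8 x (D(8) + D(7)) = 8 x (14833 + 1854)

Final answer: D(9) = 133496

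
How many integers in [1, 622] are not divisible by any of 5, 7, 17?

|div by 5|=124, |div by 7|=88, |div by 17|=36.
|div by 5&7|=17, |div by 5&17|=7, |div by 7&17|=5, |div by all|=1.
By inclusion-exclusion, divisible by at least one: 124+88+36-17-7-5+1 = 220.
Not divisible by any: 622 - 220.

Final answer: 402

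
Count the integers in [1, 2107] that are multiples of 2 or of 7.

Multiples of 2: 1053. Multiples of 7: 301. Of both (lcm=14): 150.
By inclusion-exclusion: 1053 + 301 - 150.

Final answer: 1204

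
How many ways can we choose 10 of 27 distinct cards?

C(27,10) = 27!/(10! x 17!).

Final answer: \binom{27}{10} = 8436285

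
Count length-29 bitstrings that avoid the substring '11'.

Classify by the final bit: ...0 gives a(n-1) strings, ...01 gives a(n-2) strings. Thus a(n) = a(n-1) + a(n-2) with a(1)=2, a(2)=3.
Building up term by term: a(1)=2, a(2)=3, a(3)=5, a(4)=8, a(5)=13, a(6)=21, a(7)=34, a(8)=55, a(9)=89, a(10)=144, a(11)=233, a(12)=377, a(13)=610, a(14)=987, a(15)=1597, a(16)=2584, a(17)=4181, a(18)=6765, a(19)=10946, a(20)=17711, a(21)=28657, a(22)=46368, a(23)=75025, a(24)=121393, a(25)=196418, a(26)=317811, a(27)=514229, a(28)=832040, a(29)=1346269.

Final answer: 1346269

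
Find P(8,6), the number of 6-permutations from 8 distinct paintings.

P(8,6) = 8!/(8-6)! = 8!/2!.

Final answer: P(8,6) = 20160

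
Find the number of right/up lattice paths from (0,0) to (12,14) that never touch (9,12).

Total paths to (12,14): C(26,14) = 9657700.
Paths through (9,12): C(21,12) x C(5,2) = 2939300.
Avoiding (9,12): 9657700 - 2939300.

Final answer: 6718400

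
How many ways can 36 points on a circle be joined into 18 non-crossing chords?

The structures are counted by the Catalan number C_n. Here n = 36/2 = 18.
C_n = C(2n,n) - C(2n,n+1), so C_{18} = C(36,18) - C(36,19) = 9075135300 - 8597496600.

Final answer: C_{18} = 477638700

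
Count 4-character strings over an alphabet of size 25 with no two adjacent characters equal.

First character: 25 choices. Each subsequent: 24 choices (must differ from the previous one).
Total: 25 x 24^3.

Final answer: 25 x 24^{3} = 345600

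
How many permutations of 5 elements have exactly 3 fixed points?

Choose which 3 elements are fixed: C(5,3) = 10.
Derange the remaining 2 using D(j) = (j-1)(D(j-1) + D(j-2)), D(0)=1, D(1)=0: D(2)=1.
Total: 10 x 1.

Final answer: C(5,3) D(2) = 10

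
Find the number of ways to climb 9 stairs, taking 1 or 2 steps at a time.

Condition on the final move: it is a 1-step (f(n-1) ways to get there) or a 2-step (f(n-2) ways), so f(n) = f(n-1) + f(n-2), with f(1)=1, f(2)=2.
Computing successive values: f(1)=1, f(2)=2, f(3)=3, f(4)=5, f(5)=8, f(6)=13, f(7)=21, f(8)=34, f(9)=55.

Final answer: 55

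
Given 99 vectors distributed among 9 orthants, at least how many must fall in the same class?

By pigeonhole with 99 objects and 9 categories: ceiling(99/9).

Final answer: 11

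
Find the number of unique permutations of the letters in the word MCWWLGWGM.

Letters (C:1, G:2, L:1, M:2, W:3). Total letters: 9.
Permutations = 9!/(3! x 2! x 2!).

Final answer: 15120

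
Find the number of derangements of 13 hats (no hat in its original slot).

D(n) = (n-1)(D(n-1) + D(n-2)), D(0)=1, D(1)=0.
D(2) = 1 x (0 + 1) = 1
D(3) = 2 x (1 + 0) = 2
D(4) = 3 x (2 + 1) = 9
D(5) = 4 x (9 + 2) = 44
D(6) = 5 x (44 + 9) = 265
D(7) = 6 x (265 + 44) = 1854
D(8) = 7 x (1854 + 265) = 14833
D(9) = 8 x (14833 + 1854) = 133496
D(10) = 9 x (133496 + 14833) = 1334961
D(11) = 10 x (1334961 + 133496) = 14684570
D(12) = 11 x (14684570 + 1334961) = 176214841
D(13) = 12 x (D(12) + D(11)) = 12 x (176214841 + 14684570)

Final answer: D(13) = 2290792932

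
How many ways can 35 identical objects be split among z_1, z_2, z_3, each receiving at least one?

Substitute z'_i = z_i - 1 (so z'_i >= 0). Then sum z'_i = 35 - 3 = 32.
Stars and bars: C(32+3-1, 3-1) = C(34,2).

Final answer: C(34,2) = 561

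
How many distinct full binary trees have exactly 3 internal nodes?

This is counted by the nth Catalan number C_n. Here n = 3.
C_n = (2n)!/(n!(n+1)!), so C_{3} = 6!/(3! x 4!) = C(6,3)/4 = 20/4.

Final answer: C_{3} = 5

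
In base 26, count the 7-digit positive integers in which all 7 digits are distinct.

First digit: 25 (nonzero). Second: 25 (not first). Third: 24, etc.
Total: 25 x 25 x 24 x 23 x 22 x 21 x 20.

Final answer: 3187800000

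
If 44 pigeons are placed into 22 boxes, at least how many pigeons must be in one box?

By the pigeonhole principle: ceiling(44/22).

Final answer: 2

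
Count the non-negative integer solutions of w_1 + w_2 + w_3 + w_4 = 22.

Stars and bars with 22 stars and 3 bars:
C(22+4-1, 4-1) = C(25,3).

Final answer: C(25,3) = 2300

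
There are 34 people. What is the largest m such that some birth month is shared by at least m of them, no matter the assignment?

There are 12 possible values for birth month. With 34 people and 12 categories, by pigeonhole: ceiling(34/12).

Final answer: 3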